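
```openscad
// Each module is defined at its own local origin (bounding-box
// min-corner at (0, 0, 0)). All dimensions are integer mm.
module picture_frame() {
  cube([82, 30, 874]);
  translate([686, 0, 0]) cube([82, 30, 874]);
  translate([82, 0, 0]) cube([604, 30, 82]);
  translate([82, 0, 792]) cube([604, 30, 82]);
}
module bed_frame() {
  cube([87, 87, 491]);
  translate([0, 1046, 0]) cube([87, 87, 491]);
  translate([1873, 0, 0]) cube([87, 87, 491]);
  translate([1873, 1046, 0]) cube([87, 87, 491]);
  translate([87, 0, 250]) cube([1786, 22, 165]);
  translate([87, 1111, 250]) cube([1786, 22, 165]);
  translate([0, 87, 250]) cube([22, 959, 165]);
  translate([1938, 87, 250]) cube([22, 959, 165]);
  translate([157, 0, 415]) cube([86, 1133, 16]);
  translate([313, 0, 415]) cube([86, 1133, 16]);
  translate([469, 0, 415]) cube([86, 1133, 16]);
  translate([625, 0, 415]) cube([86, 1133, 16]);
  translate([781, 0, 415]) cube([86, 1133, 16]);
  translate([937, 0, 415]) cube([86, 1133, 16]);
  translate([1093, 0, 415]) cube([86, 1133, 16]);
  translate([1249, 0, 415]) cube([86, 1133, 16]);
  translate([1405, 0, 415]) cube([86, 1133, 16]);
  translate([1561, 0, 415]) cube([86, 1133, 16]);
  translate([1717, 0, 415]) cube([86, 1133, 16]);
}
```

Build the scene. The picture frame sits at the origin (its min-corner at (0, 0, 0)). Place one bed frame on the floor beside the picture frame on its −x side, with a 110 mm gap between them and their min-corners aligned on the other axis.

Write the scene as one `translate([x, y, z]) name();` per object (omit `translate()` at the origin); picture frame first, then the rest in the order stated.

picture_frame();
translate([-2070, 0, 0]) bed_frame();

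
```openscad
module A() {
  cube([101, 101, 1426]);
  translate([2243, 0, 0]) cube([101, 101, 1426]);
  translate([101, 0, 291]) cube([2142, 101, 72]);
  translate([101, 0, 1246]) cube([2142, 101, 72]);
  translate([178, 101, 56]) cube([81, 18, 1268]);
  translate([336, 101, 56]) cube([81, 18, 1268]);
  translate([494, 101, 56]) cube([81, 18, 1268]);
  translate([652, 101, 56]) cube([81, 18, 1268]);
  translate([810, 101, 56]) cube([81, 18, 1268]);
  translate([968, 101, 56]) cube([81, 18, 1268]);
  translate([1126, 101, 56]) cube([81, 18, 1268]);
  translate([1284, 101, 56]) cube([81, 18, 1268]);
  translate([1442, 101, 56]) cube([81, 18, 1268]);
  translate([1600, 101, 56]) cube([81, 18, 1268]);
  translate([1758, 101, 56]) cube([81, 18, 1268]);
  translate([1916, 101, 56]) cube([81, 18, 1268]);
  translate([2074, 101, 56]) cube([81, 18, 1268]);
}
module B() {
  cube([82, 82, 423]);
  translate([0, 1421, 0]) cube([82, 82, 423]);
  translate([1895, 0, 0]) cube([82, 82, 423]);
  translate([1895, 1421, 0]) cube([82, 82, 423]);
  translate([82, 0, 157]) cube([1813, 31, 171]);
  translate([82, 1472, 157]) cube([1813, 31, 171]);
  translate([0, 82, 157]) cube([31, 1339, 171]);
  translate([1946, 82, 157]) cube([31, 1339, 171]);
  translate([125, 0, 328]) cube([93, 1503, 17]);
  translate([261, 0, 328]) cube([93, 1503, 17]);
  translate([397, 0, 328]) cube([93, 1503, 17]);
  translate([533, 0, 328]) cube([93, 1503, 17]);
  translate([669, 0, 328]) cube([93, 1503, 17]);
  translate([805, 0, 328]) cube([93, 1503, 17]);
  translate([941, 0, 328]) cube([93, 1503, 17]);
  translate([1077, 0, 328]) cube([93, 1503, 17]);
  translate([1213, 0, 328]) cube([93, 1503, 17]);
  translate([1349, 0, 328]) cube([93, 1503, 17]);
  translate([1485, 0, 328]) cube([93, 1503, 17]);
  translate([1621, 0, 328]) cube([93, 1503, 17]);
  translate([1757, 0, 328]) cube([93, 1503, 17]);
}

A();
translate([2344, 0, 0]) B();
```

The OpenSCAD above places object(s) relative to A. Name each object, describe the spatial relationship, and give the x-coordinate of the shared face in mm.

A is a fence section. B is a bed frame. The bed frame is against the fence section's +x side, with their −y faces flush. The x-coordinate of the shared face is 2344 mm.

The fence section's +x face and the bed frame's −x face are both at x = 2344 mm.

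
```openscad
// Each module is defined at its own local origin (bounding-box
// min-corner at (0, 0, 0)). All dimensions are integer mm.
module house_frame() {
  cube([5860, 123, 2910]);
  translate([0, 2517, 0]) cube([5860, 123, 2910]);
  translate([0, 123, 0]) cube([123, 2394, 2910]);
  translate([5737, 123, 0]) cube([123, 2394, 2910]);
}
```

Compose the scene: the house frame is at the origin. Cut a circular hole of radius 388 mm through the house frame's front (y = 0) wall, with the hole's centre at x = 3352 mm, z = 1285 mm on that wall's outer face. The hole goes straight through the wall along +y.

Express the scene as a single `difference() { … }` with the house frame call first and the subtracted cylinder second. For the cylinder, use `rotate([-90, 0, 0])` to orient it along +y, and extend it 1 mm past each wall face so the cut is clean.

difference() {
  house_frame();
  translate([3352, -1, 1285]) rotate([-90, 0, 0]) cylinder(h = 125, r = 388);
}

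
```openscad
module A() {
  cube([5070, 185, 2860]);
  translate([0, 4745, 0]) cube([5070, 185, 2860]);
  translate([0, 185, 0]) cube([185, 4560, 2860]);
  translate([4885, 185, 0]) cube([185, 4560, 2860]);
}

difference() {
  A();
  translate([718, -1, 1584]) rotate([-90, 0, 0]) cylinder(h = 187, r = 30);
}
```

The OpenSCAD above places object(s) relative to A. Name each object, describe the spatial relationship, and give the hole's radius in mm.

The subtracted cylinder has r = 30 mm.

A is a house frame. The house frame has a circular hole through its front wall. The hole's radius is 30 mm.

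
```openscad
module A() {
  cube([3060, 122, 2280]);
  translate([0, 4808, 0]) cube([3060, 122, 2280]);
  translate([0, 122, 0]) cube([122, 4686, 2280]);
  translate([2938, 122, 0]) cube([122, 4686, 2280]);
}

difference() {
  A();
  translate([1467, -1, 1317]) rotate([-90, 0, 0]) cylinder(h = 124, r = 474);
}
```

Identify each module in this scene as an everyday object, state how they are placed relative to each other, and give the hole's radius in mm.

A is a house frame. The house frame has a circular hole through its front wall. The hole's radius is 474 mm.

The subtracted cylinder has r = 474 mm.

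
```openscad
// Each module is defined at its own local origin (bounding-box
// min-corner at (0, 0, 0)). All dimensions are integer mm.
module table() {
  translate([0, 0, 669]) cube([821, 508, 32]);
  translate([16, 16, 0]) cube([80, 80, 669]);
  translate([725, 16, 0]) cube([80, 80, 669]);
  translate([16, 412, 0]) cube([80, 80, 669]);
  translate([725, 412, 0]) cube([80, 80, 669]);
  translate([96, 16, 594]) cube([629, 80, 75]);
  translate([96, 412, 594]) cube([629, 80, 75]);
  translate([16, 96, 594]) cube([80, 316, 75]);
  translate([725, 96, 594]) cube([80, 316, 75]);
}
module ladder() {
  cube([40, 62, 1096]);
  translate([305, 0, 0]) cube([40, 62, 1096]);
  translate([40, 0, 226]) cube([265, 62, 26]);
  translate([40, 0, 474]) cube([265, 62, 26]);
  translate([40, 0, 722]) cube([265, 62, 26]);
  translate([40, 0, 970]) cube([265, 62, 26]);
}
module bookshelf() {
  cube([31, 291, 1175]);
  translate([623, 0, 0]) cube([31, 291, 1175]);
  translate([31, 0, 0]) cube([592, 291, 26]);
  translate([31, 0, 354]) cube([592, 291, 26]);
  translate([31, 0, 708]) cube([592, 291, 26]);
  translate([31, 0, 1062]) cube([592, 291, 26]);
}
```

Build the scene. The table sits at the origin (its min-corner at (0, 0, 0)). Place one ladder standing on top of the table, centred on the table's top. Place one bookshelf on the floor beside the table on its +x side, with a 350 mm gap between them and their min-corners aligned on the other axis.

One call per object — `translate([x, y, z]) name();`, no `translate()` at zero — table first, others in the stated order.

table();
translate([238, 223, 701]) ladder();
translate([1171, 0, 0]) bookshelf();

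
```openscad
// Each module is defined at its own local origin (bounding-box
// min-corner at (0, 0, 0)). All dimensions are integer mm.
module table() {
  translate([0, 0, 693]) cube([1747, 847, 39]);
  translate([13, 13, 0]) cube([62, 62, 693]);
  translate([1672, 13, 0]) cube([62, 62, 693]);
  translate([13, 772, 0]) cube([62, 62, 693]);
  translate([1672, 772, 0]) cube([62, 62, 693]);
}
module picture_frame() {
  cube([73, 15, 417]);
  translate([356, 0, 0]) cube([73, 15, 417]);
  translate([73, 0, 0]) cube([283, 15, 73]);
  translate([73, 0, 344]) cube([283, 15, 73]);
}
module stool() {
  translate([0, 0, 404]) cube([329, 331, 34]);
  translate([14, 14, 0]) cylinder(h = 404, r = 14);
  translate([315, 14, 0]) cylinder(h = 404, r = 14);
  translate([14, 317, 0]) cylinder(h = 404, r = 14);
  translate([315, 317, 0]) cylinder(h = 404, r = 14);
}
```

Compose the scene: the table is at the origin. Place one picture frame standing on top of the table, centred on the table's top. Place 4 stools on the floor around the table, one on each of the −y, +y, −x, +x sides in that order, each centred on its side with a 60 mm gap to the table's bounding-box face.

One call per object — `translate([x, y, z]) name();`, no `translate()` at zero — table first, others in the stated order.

table();
translate([659, 416, 732]) picture_frame();
translate([709, -391, 0]) stool();
translate([709, 907, 0]) stool();
translate([-389, 258, 0]) stool();
translate([1807, 258, 0]) stool();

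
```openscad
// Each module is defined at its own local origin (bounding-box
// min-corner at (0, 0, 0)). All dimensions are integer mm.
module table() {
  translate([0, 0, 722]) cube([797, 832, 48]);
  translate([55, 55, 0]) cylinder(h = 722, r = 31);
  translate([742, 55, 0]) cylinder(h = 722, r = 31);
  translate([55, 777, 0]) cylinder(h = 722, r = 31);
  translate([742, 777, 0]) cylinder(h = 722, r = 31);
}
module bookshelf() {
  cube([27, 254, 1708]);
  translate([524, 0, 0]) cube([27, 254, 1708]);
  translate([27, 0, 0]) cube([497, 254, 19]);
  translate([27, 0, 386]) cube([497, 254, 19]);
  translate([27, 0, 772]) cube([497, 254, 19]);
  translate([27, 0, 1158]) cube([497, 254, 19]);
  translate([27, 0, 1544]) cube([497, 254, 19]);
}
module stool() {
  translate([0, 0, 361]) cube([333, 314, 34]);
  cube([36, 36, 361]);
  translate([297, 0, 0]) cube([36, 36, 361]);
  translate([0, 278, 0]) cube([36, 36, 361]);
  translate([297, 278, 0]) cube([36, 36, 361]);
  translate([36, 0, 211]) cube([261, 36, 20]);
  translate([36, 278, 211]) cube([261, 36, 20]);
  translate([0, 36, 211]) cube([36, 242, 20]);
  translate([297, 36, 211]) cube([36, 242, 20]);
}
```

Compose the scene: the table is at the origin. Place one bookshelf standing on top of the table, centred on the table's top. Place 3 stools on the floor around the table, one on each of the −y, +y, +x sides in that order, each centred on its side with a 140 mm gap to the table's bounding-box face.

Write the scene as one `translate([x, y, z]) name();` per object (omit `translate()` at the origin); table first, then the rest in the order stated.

table();
translate([123, 289, 770]) bookshelf();
translate([232, -454, 0]) stool();
translate([232, 972, 0]) stool();
translate([937, 259, 0]) stool();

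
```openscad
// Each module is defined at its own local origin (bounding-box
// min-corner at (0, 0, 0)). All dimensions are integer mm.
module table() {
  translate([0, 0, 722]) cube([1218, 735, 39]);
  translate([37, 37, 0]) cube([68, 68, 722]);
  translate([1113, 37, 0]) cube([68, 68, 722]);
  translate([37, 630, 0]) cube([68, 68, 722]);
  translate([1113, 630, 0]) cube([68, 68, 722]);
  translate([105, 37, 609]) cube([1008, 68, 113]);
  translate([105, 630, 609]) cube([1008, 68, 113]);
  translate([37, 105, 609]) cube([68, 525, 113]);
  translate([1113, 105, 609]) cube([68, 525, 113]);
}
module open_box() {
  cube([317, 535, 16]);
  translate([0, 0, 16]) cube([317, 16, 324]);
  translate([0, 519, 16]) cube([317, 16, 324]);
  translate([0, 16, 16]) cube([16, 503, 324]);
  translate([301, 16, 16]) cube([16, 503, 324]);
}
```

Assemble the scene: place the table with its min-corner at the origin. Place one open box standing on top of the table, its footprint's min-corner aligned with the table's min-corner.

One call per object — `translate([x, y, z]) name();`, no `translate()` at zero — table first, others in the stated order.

table();
translate([0, 0, 761]) open_box();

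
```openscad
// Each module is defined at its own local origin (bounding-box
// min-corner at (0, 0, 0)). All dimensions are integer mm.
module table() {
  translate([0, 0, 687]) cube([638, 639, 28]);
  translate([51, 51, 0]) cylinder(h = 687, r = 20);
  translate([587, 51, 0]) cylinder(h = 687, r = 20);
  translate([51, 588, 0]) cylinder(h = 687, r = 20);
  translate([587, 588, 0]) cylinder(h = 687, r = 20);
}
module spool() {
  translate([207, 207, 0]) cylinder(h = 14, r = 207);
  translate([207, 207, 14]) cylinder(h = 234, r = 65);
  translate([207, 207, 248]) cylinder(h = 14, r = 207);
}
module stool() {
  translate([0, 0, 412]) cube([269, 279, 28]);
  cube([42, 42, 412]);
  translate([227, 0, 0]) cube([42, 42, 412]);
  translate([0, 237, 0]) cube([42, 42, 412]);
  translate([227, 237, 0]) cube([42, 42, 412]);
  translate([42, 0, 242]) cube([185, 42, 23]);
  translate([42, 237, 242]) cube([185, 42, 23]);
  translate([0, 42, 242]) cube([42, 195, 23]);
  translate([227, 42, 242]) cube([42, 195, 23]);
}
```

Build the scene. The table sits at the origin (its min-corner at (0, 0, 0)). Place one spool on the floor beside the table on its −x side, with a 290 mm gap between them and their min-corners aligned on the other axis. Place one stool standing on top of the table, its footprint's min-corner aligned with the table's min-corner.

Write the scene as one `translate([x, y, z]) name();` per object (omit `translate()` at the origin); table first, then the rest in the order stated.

table();
translate([-704, 0, 0]) spool();
translate([0, 0, 715]) stool();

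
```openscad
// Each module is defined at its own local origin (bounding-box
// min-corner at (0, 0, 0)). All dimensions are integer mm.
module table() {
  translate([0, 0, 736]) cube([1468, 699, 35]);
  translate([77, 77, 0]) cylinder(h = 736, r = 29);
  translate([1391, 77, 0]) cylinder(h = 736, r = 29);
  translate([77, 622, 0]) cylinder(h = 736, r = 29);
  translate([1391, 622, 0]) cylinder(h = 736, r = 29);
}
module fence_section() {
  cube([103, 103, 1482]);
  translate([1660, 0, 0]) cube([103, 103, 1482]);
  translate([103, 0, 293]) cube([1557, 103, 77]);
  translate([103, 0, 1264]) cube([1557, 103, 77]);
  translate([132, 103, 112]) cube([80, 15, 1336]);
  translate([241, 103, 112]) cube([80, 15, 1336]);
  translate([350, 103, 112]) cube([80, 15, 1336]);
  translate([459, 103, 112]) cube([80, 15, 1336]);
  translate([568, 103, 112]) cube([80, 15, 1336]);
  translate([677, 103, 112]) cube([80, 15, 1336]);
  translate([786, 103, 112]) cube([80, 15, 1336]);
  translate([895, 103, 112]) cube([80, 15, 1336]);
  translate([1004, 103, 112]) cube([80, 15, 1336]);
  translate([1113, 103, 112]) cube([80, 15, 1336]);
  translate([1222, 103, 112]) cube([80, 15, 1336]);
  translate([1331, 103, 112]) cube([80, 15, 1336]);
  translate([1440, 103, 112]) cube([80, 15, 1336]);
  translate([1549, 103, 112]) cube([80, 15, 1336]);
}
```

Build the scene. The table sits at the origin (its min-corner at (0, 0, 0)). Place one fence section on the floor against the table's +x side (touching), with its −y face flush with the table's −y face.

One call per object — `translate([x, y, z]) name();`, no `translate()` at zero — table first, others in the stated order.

table();
translate([1468, 0, 0]) fence_section();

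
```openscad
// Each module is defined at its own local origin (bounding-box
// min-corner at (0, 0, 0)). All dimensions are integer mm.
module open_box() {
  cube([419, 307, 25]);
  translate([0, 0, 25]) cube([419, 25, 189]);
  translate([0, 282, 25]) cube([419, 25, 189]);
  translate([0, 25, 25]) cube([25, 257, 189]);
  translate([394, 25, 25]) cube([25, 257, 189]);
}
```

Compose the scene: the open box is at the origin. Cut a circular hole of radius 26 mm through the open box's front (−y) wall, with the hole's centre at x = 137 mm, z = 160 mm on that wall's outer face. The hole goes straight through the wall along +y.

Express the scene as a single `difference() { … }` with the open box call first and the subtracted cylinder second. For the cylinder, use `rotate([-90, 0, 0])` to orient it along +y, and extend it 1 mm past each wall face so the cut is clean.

difference() {
  open_box();
  translate([137, -1, 160]) rotate([-90, 0, 0]) cylinder(h = 27, r = 26);
}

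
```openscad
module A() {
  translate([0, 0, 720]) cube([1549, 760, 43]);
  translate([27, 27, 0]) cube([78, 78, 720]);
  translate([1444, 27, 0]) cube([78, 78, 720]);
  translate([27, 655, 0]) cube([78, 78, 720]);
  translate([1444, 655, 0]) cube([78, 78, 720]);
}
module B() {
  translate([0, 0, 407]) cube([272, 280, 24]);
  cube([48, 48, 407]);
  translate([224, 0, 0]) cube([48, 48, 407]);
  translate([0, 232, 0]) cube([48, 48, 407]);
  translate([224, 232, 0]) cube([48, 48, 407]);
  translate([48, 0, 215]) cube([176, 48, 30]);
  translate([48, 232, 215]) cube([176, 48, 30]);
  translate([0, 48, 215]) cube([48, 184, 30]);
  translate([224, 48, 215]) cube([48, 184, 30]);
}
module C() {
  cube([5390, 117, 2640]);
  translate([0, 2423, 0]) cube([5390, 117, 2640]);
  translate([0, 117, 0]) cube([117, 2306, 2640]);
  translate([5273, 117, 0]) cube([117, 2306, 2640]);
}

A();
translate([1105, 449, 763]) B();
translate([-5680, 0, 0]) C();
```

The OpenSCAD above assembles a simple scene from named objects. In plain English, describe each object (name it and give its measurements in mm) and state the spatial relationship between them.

A is a table with a 1549×760 mm rectangular top, 43 mm thick, top surface at z = 763 mm, supported by four 78×78 mm square legs, each inset 27 mm from the nearest pair of top edges, running from the floor.

B is a four-legged stool. The seat is 272×280 mm, 24 mm thick, top at z = 431 mm. It stands on four square legs, each 48×48 mm in cross-section, from z = 0 to the seat underside, each flush with a corner of the seat. Four stretchers, 48 mm wide and 30 mm tall, connect adjacent legs with their undersides at z = 215 mm, each running between the inner faces of the legs it joins and aligned with the legs' outer faces on the other axis.

C is a box-shaped house frame (walls only): outside footprint 5390×2540 mm, wall height 2640 mm, wall thickness 117 mm. The two y-facing walls run the full x-width; the two x-facing walls fit between the inner faces of the y-facing walls.

The stool is on top of the table. The house frame is on the floor beside the table on its −x side.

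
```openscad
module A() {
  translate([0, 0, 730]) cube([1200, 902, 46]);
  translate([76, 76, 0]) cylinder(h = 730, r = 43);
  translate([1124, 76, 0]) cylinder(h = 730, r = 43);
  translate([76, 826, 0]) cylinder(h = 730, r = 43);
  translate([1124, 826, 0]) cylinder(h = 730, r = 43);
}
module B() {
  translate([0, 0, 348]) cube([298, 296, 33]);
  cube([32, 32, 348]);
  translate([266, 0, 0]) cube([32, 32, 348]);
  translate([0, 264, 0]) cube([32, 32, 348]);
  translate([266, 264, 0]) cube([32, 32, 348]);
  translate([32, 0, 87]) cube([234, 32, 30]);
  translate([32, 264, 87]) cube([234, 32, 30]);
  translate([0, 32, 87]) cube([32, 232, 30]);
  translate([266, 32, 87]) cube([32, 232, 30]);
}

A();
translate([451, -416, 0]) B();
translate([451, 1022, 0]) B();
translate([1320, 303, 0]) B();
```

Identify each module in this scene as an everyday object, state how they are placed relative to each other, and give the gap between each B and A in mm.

Each stool's nearest face is 120 mm from the table's bounding box.

A is a table. B is a stool. Three stools sit around the table at the −y, +y, +x sides. The gap between each stool and the table is 120 mm.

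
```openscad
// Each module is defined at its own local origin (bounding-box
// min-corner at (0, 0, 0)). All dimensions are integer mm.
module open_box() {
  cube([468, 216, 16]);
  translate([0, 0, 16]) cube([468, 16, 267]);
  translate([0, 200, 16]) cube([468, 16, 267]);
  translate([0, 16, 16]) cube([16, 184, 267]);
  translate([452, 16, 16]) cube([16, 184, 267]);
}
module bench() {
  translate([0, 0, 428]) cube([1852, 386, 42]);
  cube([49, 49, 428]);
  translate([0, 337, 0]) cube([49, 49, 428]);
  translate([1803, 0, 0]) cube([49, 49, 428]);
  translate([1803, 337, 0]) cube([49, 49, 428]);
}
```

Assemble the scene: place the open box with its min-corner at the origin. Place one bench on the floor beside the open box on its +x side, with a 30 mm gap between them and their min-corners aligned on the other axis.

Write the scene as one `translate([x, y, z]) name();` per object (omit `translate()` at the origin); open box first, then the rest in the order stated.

open_box();
translate([498, 0, 0]) bench();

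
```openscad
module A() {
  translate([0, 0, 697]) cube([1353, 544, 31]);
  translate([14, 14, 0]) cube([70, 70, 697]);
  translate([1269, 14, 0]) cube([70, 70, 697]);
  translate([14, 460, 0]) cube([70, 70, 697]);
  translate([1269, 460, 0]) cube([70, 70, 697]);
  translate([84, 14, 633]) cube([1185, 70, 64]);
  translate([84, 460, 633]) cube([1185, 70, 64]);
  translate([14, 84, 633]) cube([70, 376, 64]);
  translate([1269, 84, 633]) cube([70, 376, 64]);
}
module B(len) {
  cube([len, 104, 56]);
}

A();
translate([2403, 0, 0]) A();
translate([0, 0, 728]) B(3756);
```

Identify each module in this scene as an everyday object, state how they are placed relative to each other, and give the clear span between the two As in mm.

Second table starts at x = 2403; first ends at x = 1353; clear span = 2403 − 1353 = 1050 mm.

A is a table. B is a beam. A beam spans the tops of two tables. The clear span between the two tables is 1050 mm.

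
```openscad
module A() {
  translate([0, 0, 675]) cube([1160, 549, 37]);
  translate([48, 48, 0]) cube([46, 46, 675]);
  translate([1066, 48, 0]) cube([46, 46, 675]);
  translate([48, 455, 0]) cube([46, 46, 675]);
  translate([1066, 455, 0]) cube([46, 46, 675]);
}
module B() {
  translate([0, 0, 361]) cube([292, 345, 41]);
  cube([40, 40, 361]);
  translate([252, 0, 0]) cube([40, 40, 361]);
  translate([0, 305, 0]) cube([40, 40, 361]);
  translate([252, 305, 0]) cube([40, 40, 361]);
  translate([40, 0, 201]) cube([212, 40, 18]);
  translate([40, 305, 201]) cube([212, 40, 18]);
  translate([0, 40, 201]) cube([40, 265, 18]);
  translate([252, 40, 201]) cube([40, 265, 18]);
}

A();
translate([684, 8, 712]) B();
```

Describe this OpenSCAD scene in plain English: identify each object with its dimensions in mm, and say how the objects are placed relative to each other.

A is a table: top 1160 mm (x) × 549 mm (y), 37 mm thick, upper face at z = 712 mm, on four 46×46 mm square legs, each inset 48 mm from the nearest pair of top edges, running from z = 0 to the bottom of the top.

B is a four-legged stool. The seat is a 292×345×41 mm slab whose top surface is at z = 402 mm; four square legs, each 40×40 mm in cross-section, run from the floor (z = 0) to the underside of the seat, each flush with a corner of the seat. Four stretchers, 40 mm wide and 18 mm tall, connect adjacent legs with their undersides at z = 201 mm, each running between the inner faces of the legs it joins and aligned with the legs' outer faces on the other axis.

The stool is on top of the table.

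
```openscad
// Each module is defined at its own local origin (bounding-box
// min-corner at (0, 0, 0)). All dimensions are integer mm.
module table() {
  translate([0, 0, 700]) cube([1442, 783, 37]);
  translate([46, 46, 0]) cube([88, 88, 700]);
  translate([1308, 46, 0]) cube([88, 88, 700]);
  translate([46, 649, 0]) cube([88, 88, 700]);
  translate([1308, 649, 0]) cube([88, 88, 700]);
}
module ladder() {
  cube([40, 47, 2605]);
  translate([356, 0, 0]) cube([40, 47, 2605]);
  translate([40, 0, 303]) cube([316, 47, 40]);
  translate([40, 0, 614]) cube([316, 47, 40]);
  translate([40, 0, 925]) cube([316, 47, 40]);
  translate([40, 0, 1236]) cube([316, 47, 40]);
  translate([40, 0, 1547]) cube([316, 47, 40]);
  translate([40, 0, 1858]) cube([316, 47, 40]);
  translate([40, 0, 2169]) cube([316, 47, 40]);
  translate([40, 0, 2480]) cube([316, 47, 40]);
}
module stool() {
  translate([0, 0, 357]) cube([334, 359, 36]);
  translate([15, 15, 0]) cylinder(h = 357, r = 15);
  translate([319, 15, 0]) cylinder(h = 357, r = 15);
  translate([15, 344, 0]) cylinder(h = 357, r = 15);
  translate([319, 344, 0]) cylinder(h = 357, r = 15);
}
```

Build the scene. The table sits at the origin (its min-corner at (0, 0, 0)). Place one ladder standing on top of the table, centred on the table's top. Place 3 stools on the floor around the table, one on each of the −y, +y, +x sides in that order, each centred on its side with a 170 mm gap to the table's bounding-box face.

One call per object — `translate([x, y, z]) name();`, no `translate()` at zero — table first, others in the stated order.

table();
translate([523, 368, 737]) ladder();
translate([554, -529, 0]) stool();
translate([554, 953, 0]) stool();
translate([1612, 212, 0]) stool();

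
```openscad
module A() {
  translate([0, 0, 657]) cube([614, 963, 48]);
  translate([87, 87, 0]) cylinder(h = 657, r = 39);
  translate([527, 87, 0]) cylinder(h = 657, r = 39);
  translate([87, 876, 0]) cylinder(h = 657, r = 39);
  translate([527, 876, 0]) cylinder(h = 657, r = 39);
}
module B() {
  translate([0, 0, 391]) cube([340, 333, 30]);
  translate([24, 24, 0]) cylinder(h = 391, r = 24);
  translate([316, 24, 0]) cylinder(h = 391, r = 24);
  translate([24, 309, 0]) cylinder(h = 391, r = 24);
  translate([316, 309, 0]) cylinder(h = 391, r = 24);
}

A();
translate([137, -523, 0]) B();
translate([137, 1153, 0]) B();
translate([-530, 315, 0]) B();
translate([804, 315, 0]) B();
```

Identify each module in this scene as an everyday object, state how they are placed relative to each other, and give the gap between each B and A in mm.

A is a table. B is a stool. Four stools sit around the table at the −y, +y, −x, +x sides. The gap between each stool and the table is 190 mm.

Each stool's nearest face is 190 mm from the table's bounding box.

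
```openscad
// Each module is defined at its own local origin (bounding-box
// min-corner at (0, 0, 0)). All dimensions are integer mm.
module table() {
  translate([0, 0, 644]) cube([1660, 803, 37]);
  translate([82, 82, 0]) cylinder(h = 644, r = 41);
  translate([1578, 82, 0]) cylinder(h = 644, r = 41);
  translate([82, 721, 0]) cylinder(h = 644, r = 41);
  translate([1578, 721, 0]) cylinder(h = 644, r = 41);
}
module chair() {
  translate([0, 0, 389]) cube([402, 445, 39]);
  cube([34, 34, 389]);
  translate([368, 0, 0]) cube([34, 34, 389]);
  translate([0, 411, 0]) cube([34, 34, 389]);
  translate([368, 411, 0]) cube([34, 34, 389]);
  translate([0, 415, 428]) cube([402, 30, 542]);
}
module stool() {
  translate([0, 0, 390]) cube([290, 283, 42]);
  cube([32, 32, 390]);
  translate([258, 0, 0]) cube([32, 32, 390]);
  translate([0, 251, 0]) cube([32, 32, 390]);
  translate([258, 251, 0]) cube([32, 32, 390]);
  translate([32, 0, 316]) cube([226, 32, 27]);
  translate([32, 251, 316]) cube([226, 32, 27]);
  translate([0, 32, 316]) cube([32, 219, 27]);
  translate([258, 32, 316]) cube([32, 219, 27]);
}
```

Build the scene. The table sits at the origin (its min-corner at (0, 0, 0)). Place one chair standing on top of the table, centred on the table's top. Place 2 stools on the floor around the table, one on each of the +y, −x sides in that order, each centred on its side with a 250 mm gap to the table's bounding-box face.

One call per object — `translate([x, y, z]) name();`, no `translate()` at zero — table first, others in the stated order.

table();
translate([629, 179, 681]) chair();
translate([685, 1053, 0]) stool();
translate([-540, 260, 0]) stool();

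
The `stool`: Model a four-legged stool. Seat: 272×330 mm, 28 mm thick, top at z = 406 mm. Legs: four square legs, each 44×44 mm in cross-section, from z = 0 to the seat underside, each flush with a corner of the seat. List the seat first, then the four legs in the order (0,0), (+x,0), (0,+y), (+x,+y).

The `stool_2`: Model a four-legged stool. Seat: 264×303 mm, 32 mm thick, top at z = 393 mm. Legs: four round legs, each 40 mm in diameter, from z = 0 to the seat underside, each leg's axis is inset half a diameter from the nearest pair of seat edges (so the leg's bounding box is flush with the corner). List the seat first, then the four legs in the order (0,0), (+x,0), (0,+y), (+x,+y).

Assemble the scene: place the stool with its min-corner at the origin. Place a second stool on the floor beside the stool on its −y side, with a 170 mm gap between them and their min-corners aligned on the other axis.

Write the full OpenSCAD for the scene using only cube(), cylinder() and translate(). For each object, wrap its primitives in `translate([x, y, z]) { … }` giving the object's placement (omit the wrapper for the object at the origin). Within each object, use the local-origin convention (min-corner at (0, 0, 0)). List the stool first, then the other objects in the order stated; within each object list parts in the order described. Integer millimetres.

translate([0, 0, 378]) cube([272, 330, 28]);
cube([44, 44, 378]);
translate([228, 0, 0]) cube([44, 44, 378]);
translate([0, 286, 0]) cube([44, 44, 378]);
translate([228, 286, 0]) cube([44, 44, 378]);
translate([0, -473, 0]) {
  translate([0, 0, 361]) cube([264, 303, 32]);
  translate([20, 20, 0]) cylinder(h = 361, r = 20);
  translate([244, 20, 0]) cylinder(h = 361, r = 20);
  translate([20, 283, 0]) cylinder(h = 361, r = 20);
  translate([244, 283, 0]) cylinder(h = 361, r = 20);
}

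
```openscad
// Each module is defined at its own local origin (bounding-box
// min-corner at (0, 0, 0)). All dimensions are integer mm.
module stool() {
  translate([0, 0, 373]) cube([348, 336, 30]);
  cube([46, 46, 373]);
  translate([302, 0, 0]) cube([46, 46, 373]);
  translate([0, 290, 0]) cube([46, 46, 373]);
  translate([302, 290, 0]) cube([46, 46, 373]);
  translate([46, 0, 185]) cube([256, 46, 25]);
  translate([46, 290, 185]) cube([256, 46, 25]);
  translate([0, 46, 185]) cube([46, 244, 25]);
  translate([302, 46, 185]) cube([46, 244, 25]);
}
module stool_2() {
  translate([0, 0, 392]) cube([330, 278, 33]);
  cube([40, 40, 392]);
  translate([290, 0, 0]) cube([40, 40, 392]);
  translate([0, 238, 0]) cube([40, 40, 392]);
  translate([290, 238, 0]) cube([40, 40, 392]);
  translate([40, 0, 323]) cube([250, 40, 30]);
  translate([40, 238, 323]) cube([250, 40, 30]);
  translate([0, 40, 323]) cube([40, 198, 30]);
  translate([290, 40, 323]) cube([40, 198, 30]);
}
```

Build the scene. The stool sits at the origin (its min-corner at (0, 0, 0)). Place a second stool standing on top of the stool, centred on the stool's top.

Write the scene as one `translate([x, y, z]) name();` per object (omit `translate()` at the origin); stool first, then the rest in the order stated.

stool();
translate([9, 29, 403]) stool_2();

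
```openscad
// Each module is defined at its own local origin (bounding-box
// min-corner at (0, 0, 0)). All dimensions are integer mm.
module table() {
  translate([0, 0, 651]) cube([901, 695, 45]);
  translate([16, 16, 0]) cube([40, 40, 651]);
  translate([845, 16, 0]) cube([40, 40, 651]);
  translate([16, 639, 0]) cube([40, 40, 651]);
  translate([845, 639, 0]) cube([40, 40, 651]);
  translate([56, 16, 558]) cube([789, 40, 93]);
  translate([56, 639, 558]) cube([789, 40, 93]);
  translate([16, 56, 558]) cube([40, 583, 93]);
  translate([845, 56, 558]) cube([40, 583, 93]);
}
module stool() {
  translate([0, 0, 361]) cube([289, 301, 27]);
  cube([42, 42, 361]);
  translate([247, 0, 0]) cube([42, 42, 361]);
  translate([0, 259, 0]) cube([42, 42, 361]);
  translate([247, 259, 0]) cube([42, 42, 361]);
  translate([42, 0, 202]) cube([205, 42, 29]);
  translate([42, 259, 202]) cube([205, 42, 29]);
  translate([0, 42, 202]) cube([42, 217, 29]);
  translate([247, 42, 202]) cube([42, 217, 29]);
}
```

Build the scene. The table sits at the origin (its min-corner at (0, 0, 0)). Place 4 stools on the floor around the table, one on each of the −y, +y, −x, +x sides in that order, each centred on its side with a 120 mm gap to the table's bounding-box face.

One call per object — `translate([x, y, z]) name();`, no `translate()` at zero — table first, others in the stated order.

table();
translate([306, -421, 0]) stool();
translate([306, 815, 0]) stool();
translate([-409, 197, 0]) stool();
translate([1021, 197, 0]) stool();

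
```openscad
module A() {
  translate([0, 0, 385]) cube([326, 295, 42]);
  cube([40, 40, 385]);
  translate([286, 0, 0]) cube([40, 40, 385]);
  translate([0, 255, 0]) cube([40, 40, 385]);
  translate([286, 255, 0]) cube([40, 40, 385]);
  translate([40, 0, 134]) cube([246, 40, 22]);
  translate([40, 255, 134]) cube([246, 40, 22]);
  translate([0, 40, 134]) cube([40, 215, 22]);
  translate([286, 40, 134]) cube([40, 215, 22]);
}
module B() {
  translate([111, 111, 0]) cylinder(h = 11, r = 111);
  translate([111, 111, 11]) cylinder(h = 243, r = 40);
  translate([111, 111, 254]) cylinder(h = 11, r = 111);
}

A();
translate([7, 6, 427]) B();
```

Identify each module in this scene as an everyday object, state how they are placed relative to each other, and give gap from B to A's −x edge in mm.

A is a stool. B is a spool. The spool is on top of the stool. The gap from the spool to the stool's −x edge is 7 mm.

The spool's min-x is at 7; the stool's min-x is 0; gap = 7 mm.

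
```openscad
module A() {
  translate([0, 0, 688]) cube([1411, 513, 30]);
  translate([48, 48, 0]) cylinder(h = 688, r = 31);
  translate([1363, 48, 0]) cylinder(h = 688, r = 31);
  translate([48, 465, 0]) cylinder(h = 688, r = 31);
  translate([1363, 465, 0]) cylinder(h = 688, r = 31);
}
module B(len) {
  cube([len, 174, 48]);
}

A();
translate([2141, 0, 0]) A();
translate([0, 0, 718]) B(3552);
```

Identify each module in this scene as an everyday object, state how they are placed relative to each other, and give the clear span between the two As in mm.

Second table starts at x = 2141; first ends at x = 1411; clear span = 2141 − 1411 = 730 mm.

A is a table. B is a beam. A beam spans the tops of two tables. The clear span between the two tables is 730 mm.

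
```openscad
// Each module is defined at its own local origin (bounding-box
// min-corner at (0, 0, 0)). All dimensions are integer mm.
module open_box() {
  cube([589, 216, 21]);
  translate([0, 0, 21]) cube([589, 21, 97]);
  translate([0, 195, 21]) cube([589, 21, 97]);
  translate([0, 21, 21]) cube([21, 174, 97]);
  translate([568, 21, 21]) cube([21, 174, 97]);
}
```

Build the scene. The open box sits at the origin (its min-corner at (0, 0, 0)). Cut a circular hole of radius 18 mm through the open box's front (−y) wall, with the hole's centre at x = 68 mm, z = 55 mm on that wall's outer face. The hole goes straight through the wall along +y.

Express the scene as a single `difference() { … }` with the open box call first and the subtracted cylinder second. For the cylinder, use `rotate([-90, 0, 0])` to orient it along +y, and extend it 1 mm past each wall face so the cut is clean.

difference() {
  open_box();
  translate([68, -1, 55]) rotate([-90, 0, 0]) cylinder(h = 23, r = 18);
}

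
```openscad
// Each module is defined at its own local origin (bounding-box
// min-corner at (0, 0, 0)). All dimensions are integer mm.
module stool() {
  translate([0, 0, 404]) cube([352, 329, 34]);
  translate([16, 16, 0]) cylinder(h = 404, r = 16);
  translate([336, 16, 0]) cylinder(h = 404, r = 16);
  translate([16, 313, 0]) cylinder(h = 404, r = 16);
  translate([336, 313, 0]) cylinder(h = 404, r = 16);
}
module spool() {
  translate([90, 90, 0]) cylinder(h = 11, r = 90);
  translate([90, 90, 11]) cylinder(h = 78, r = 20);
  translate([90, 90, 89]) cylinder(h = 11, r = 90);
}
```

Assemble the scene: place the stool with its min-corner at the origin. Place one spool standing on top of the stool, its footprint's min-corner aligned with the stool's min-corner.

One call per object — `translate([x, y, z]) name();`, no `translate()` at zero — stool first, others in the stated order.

stool();
translate([0, 0, 438]) spool();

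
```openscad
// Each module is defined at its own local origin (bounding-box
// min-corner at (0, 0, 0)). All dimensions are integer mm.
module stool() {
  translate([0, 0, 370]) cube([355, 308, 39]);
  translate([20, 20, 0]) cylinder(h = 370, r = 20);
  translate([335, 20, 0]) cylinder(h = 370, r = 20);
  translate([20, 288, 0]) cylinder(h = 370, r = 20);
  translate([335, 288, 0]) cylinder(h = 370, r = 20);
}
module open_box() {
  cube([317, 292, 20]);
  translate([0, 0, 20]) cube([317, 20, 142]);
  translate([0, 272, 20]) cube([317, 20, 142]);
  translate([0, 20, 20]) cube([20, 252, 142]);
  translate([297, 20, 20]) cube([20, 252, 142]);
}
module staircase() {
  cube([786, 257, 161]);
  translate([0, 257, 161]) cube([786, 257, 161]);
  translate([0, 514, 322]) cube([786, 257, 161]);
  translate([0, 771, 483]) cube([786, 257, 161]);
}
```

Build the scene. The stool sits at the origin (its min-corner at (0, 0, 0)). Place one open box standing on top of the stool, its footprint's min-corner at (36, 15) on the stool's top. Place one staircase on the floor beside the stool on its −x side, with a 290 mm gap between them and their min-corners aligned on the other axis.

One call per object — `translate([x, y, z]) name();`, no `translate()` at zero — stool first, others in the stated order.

stool();
translate([36, 15, 409]) open_box();
translate([-1076, 0, 0]) staircase();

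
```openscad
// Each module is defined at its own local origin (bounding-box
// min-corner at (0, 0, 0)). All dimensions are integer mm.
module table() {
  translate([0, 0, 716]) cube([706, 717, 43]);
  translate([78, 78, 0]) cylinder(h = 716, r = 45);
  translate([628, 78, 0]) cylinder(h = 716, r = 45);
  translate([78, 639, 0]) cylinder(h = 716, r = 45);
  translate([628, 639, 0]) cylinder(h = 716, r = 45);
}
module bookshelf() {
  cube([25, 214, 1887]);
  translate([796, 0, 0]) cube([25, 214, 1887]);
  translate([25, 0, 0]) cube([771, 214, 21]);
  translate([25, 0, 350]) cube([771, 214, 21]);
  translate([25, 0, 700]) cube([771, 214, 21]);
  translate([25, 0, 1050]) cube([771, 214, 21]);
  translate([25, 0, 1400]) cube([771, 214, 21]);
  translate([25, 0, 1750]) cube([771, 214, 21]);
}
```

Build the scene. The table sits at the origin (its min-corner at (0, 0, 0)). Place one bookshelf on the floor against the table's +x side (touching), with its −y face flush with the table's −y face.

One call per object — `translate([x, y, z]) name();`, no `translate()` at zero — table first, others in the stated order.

table();
translate([706, 0, 0]) bookshelf();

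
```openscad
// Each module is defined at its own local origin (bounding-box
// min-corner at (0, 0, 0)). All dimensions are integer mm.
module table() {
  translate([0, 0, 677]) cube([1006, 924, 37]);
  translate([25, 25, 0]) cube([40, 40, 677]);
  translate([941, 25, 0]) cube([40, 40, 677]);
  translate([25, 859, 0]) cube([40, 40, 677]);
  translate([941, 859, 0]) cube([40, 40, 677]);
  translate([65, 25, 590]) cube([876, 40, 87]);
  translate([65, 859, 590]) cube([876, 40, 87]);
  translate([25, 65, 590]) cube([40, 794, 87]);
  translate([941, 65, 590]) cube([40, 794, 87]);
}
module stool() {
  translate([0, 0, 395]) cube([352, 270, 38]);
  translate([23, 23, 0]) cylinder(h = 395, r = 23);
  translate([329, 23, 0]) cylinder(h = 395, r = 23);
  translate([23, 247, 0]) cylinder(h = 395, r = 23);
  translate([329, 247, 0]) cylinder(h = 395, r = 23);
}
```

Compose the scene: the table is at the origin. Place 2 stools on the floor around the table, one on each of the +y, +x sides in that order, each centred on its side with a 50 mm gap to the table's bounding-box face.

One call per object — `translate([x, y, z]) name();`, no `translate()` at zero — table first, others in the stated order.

table();
translate([327, 974, 0]) stool();
translate([1056, 327, 0]) stool();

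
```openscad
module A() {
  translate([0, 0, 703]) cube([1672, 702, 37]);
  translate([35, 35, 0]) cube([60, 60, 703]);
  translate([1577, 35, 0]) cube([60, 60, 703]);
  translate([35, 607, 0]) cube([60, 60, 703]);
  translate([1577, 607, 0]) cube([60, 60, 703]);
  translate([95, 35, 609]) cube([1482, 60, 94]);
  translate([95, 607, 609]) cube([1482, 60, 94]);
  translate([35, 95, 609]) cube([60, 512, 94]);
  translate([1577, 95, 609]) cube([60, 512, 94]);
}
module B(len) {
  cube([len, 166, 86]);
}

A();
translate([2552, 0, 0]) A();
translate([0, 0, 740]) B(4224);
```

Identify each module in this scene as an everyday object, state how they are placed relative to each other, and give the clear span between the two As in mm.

Second table starts at x = 2552; first ends at x = 1672; clear span = 2552 − 1672 = 880 mm.

A is a table. B is a beam. A beam spans the tops of two tables. The clear span between the two tables is 880 mm.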